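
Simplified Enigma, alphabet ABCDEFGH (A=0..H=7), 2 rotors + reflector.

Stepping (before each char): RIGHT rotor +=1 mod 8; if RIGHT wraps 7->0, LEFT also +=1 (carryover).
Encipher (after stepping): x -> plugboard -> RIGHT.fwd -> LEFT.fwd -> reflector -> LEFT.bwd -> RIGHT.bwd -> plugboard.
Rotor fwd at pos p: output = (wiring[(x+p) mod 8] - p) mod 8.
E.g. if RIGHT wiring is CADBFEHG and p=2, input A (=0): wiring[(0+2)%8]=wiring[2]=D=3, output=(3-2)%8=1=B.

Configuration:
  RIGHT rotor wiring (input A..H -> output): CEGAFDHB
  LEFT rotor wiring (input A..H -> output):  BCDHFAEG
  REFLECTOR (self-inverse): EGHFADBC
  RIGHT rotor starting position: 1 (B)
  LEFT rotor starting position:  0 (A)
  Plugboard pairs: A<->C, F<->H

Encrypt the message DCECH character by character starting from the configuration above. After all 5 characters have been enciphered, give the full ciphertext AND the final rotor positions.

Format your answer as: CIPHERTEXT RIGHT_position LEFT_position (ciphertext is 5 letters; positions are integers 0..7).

Answer: AEDDA 6 0

Derivation:
Char 1 ('D'): step: R->2, L=0; D->plug->D->R->B->L->C->refl->H->L'->D->R'->C->plug->A
Char 2 ('C'): step: R->3, L=0; C->plug->A->R->F->L->A->refl->E->L'->G->R'->E->plug->E
Char 3 ('E'): step: R->4, L=0; E->plug->E->R->G->L->E->refl->A->L'->F->R'->D->plug->D
Char 4 ('C'): step: R->5, L=0; C->plug->A->R->G->L->E->refl->A->L'->F->R'->D->plug->D
Char 5 ('H'): step: R->6, L=0; H->plug->F->R->C->L->D->refl->F->L'->E->R'->C->plug->A
Final: ciphertext=AEDDA, RIGHT=6, LEFT=0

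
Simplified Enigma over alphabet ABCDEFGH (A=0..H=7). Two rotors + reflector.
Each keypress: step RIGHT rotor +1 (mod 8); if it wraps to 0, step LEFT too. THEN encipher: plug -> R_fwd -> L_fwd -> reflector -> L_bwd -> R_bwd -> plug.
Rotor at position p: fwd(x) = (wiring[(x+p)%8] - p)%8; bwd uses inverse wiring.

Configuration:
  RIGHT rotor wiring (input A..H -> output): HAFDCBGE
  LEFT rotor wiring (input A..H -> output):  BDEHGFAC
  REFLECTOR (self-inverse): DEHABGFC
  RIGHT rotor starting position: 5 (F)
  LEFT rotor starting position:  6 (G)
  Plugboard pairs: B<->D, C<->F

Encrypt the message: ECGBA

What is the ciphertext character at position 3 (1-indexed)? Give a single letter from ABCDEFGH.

Char 1 ('E'): step: R->6, L=6; E->plug->E->R->H->L->H->refl->C->L'->A->R'->A->plug->A
Char 2 ('C'): step: R->7, L=6; C->plug->F->R->D->L->F->refl->G->L'->E->R'->E->plug->E
Char 3 ('G'): step: R->0, L->7 (L advanced); G->plug->G->R->G->L->G->refl->F->L'->D->R'->D->plug->B

B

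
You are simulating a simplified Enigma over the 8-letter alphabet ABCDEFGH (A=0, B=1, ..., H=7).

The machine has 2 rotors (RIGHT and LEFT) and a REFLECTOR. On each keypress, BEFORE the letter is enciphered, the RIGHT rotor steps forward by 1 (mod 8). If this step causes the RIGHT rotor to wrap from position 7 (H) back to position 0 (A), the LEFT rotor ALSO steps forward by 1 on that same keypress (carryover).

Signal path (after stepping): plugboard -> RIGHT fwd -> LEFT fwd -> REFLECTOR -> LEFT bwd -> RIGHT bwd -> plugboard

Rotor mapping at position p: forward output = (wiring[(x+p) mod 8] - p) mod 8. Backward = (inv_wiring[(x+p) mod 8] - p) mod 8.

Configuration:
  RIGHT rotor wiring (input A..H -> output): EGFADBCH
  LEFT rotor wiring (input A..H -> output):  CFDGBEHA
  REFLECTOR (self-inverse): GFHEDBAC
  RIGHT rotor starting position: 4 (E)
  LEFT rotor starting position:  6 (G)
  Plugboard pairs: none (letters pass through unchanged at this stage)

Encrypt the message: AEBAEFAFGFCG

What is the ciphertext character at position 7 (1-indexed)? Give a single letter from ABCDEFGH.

Char 1 ('A'): step: R->5, L=6; A->plug->A->R->E->L->F->refl->B->L'->A->R'->F->plug->F
Char 2 ('E'): step: R->6, L=6; E->plug->E->R->H->L->G->refl->A->L'->F->R'->G->plug->G
Char 3 ('B'): step: R->7, L=6; B->plug->B->R->F->L->A->refl->G->L'->H->R'->C->plug->C
Char 4 ('A'): step: R->0, L->7 (L advanced); A->plug->A->R->E->L->H->refl->C->L'->F->R'->C->plug->C
Char 5 ('E'): step: R->1, L=7; E->plug->E->R->A->L->B->refl->F->L'->G->R'->G->plug->G
Char 6 ('F'): step: R->2, L=7; F->plug->F->R->F->L->C->refl->H->L'->E->R'->H->plug->H
Char 7 ('A'): step: R->3, L=7; A->plug->A->R->F->L->C->refl->H->L'->E->R'->E->plug->E

E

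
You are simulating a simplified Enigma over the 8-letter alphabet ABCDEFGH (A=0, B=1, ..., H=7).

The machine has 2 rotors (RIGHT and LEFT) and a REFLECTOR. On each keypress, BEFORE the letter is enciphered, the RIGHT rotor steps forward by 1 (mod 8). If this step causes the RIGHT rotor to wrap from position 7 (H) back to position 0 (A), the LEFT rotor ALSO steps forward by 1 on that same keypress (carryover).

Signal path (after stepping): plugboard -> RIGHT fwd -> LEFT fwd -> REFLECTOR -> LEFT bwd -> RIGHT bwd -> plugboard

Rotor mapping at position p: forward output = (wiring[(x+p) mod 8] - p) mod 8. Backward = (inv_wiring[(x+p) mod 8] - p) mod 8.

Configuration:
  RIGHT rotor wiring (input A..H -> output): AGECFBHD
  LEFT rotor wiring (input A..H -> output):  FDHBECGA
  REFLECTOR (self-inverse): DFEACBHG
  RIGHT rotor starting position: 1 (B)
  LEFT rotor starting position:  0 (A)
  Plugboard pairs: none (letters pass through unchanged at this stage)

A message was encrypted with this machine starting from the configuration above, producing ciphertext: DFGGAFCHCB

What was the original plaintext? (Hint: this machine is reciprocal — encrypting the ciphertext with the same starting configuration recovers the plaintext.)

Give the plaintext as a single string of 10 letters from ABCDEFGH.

Char 1 ('D'): step: R->2, L=0; D->plug->D->R->H->L->A->refl->D->L'->B->R'->F->plug->F
Char 2 ('F'): step: R->3, L=0; F->plug->F->R->F->L->C->refl->E->L'->E->R'->D->plug->D
Char 3 ('G'): step: R->4, L=0; G->plug->G->R->A->L->F->refl->B->L'->D->R'->C->plug->C
Char 4 ('G'): step: R->5, L=0; G->plug->G->R->F->L->C->refl->E->L'->E->R'->A->plug->A
Char 5 ('A'): step: R->6, L=0; A->plug->A->R->B->L->D->refl->A->L'->H->R'->G->plug->G
Char 6 ('F'): step: R->7, L=0; F->plug->F->R->G->L->G->refl->H->L'->C->R'->G->plug->G
Char 7 ('C'): step: R->0, L->1 (L advanced); C->plug->C->R->E->L->B->refl->F->L'->F->R'->E->plug->E
Char 8 ('H'): step: R->1, L=1; H->plug->H->R->H->L->E->refl->C->L'->A->R'->E->plug->E
Char 9 ('C'): step: R->2, L=1; C->plug->C->R->D->L->D->refl->A->L'->C->R'->A->plug->A
Char 10 ('B'): step: R->3, L=1; B->plug->B->R->C->L->A->refl->D->L'->D->R'->G->plug->G

Answer: FDCAGGEEAG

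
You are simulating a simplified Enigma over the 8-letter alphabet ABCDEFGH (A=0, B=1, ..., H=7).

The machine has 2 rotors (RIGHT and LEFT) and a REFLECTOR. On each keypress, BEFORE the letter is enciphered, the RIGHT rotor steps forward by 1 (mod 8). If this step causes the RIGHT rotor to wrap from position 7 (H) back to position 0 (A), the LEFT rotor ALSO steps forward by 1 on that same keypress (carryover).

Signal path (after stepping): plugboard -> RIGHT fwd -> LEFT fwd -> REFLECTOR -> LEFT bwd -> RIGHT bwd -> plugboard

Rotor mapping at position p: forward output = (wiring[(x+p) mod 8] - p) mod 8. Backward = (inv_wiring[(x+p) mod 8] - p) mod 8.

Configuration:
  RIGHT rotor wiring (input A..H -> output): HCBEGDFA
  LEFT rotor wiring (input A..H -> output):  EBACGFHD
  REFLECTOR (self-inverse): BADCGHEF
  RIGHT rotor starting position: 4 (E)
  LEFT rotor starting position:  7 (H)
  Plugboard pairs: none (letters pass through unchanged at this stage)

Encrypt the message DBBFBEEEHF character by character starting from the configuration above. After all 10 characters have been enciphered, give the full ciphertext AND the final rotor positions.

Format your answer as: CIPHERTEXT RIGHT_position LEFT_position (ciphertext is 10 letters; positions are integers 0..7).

Answer: FDHAFAHBDH 6 0

Derivation:
Char 1 ('D'): step: R->5, L=7; D->plug->D->R->C->L->C->refl->D->L'->E->R'->F->plug->F
Char 2 ('B'): step: R->6, L=7; B->plug->B->R->C->L->C->refl->D->L'->E->R'->D->plug->D
Char 3 ('B'): step: R->7, L=7; B->plug->B->R->A->L->E->refl->G->L'->G->R'->H->plug->H
Char 4 ('F'): step: R->0, L->0 (L advanced); F->plug->F->R->D->L->C->refl->D->L'->H->R'->A->plug->A
Char 5 ('B'): step: R->1, L=0; B->plug->B->R->A->L->E->refl->G->L'->E->R'->F->plug->F
Char 6 ('E'): step: R->2, L=0; E->plug->E->R->D->L->C->refl->D->L'->H->R'->A->plug->A
Char 7 ('E'): step: R->3, L=0; E->plug->E->R->F->L->F->refl->H->L'->G->R'->H->plug->H
Char 8 ('E'): step: R->4, L=0; E->plug->E->R->D->L->C->refl->D->L'->H->R'->B->plug->B
Char 9 ('H'): step: R->5, L=0; H->plug->H->R->B->L->B->refl->A->L'->C->R'->D->plug->D
Char 10 ('F'): step: R->6, L=0; F->plug->F->R->G->L->H->refl->F->L'->F->R'->H->plug->H
Final: ciphertext=FDHAFAHBDH, RIGHT=6, LEFT=0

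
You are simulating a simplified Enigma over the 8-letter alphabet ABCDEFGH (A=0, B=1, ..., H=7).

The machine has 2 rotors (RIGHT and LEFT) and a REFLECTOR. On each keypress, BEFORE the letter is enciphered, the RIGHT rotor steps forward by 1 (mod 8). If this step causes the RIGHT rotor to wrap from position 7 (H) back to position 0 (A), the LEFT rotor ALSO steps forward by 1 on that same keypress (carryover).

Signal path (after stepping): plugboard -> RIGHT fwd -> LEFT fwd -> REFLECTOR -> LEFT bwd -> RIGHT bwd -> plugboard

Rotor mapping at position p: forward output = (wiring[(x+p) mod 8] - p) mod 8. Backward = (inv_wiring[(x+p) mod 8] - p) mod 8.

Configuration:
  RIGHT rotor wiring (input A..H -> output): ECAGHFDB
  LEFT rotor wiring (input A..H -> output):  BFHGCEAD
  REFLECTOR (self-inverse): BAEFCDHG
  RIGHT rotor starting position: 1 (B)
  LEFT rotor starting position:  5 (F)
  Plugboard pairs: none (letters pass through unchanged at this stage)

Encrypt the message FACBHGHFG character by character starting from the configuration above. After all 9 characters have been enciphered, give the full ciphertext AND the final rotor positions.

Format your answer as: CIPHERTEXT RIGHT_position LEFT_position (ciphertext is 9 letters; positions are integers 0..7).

Char 1 ('F'): step: R->2, L=5; F->plug->F->R->H->L->F->refl->D->L'->B->R'->E->plug->E
Char 2 ('A'): step: R->3, L=5; A->plug->A->R->D->L->E->refl->C->L'->F->R'->H->plug->H
Char 3 ('C'): step: R->4, L=5; C->plug->C->R->H->L->F->refl->D->L'->B->R'->B->plug->B
Char 4 ('B'): step: R->5, L=5; B->plug->B->R->G->L->B->refl->A->L'->E->R'->C->plug->C
Char 5 ('H'): step: R->6, L=5; H->plug->H->R->H->L->F->refl->D->L'->B->R'->G->plug->G
Char 6 ('G'): step: R->7, L=5; G->plug->G->R->G->L->B->refl->A->L'->E->R'->H->plug->H
Char 7 ('H'): step: R->0, L->6 (L advanced); H->plug->H->R->B->L->F->refl->D->L'->C->R'->B->plug->B
Char 8 ('F'): step: R->1, L=6; F->plug->F->R->C->L->D->refl->F->L'->B->R'->A->plug->A
Char 9 ('G'): step: R->2, L=6; G->plug->G->R->C->L->D->refl->F->L'->B->R'->E->plug->E
Final: ciphertext=EHBCGHBAE, RIGHT=2, LEFT=6

Answer: EHBCGHBAE 2 6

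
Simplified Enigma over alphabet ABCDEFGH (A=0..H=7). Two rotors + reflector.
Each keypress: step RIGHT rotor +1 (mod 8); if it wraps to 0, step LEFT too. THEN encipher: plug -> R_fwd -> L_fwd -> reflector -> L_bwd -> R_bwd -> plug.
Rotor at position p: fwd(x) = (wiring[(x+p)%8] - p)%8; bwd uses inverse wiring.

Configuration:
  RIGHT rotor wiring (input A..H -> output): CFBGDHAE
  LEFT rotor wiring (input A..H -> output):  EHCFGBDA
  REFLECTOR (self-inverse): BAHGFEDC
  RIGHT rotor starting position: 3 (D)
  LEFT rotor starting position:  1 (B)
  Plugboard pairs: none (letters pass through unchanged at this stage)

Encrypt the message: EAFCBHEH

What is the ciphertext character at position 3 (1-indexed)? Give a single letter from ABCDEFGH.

Char 1 ('E'): step: R->4, L=1; E->plug->E->R->G->L->H->refl->C->L'->F->R'->G->plug->G
Char 2 ('A'): step: R->5, L=1; A->plug->A->R->C->L->E->refl->F->L'->D->R'->B->plug->B
Char 3 ('F'): step: R->6, L=1; F->plug->F->R->A->L->G->refl->D->L'->H->R'->D->plug->D

D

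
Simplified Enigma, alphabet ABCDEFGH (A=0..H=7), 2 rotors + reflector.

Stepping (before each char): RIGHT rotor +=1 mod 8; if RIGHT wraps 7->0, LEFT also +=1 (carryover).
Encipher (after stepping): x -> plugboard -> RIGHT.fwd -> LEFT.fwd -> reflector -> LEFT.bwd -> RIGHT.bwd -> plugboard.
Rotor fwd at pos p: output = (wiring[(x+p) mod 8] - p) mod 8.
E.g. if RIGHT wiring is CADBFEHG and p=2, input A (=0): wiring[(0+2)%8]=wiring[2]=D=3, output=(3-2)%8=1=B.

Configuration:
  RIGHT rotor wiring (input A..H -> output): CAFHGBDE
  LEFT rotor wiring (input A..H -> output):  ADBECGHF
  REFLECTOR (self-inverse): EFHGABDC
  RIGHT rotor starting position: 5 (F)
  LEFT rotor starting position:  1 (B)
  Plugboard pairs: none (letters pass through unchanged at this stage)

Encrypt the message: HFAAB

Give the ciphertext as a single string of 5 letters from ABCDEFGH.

Answer: CEGBH

Derivation:
Char 1 ('H'): step: R->6, L=1; H->plug->H->R->D->L->B->refl->F->L'->E->R'->C->plug->C
Char 2 ('F'): step: R->7, L=1; F->plug->F->R->H->L->H->refl->C->L'->A->R'->E->plug->E
Char 3 ('A'): step: R->0, L->2 (L advanced); A->plug->A->R->C->L->A->refl->E->L'->D->R'->G->plug->G
Char 4 ('A'): step: R->1, L=2; A->plug->A->R->H->L->B->refl->F->L'->E->R'->B->plug->B
Char 5 ('B'): step: R->2, L=2; B->plug->B->R->F->L->D->refl->G->L'->G->R'->H->plug->H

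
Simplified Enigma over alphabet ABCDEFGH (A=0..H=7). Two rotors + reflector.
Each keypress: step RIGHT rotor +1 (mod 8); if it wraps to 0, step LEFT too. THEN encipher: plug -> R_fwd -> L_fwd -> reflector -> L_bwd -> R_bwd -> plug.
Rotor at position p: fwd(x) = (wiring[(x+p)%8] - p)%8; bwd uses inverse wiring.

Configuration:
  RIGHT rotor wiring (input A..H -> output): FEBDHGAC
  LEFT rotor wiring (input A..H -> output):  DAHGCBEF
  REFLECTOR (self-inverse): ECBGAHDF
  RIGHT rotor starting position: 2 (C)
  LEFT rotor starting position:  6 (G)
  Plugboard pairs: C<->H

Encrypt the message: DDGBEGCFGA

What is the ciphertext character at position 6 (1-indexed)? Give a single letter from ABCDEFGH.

Char 1 ('D'): step: R->3, L=6; D->plug->D->R->F->L->A->refl->E->L'->G->R'->H->plug->C
Char 2 ('D'): step: R->4, L=6; D->plug->D->R->G->L->E->refl->A->L'->F->R'->G->plug->G
Char 3 ('G'): step: R->5, L=6; G->plug->G->R->G->L->E->refl->A->L'->F->R'->C->plug->H
Char 4 ('B'): step: R->6, L=6; B->plug->B->R->E->L->B->refl->C->L'->D->R'->E->plug->E
Char 5 ('E'): step: R->7, L=6; E->plug->E->R->E->L->B->refl->C->L'->D->R'->A->plug->A
Char 6 ('G'): step: R->0, L->7 (L advanced); G->plug->G->R->A->L->G->refl->D->L'->F->R'->A->plug->A

A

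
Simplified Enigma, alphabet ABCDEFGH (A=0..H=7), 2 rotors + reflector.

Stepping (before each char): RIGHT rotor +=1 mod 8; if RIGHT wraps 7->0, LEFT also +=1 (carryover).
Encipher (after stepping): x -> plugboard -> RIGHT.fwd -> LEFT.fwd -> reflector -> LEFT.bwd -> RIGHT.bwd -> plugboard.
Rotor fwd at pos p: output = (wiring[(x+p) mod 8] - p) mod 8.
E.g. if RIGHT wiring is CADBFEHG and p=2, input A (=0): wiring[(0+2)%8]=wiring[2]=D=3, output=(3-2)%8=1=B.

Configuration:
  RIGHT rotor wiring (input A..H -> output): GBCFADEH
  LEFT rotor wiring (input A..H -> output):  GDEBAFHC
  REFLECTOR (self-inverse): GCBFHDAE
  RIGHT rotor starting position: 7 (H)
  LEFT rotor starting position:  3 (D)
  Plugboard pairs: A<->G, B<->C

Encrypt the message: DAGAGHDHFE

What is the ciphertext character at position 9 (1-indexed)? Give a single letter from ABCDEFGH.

Char 1 ('D'): step: R->0, L->4 (L advanced); D->plug->D->R->F->L->H->refl->E->L'->A->R'->E->plug->E
Char 2 ('A'): step: R->1, L=4; A->plug->G->R->G->L->A->refl->G->L'->D->R'->F->plug->F
Char 3 ('G'): step: R->2, L=4; G->plug->A->R->A->L->E->refl->H->L'->F->R'->F->plug->F
Char 4 ('A'): step: R->3, L=4; A->plug->G->R->G->L->A->refl->G->L'->D->R'->F->plug->F
Char 5 ('G'): step: R->4, L=4; G->plug->A->R->E->L->C->refl->B->L'->B->R'->H->plug->H
Char 6 ('H'): step: R->5, L=4; H->plug->H->R->D->L->G->refl->A->L'->G->R'->A->plug->G
Char 7 ('D'): step: R->6, L=4; D->plug->D->R->D->L->G->refl->A->L'->G->R'->A->plug->G
Char 8 ('H'): step: R->7, L=4; H->plug->H->R->F->L->H->refl->E->L'->A->R'->A->plug->G
Char 9 ('F'): step: R->0, L->5 (L advanced); F->plug->F->R->D->L->B->refl->C->L'->B->R'->B->plug->C

C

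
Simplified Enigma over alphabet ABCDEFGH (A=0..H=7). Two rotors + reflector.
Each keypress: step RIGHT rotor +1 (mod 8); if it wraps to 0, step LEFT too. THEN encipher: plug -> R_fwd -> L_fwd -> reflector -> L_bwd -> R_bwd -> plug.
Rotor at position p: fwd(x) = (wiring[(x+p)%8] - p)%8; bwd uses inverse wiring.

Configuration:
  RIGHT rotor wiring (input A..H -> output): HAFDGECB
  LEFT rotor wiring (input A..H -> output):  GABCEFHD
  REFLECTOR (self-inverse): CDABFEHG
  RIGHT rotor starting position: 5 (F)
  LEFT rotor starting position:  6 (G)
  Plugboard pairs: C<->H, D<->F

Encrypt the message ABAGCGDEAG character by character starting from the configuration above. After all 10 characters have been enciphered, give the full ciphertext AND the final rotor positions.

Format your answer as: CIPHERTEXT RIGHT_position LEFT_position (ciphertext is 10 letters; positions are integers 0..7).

Char 1 ('A'): step: R->6, L=6; A->plug->A->R->E->L->D->refl->B->L'->A->R'->G->plug->G
Char 2 ('B'): step: R->7, L=6; B->plug->B->R->A->L->B->refl->D->L'->E->R'->E->plug->E
Char 3 ('A'): step: R->0, L->7 (L advanced); A->plug->A->R->H->L->A->refl->C->L'->D->R'->D->plug->F
Char 4 ('G'): step: R->1, L=7; G->plug->G->R->A->L->E->refl->F->L'->F->R'->D->plug->F
Char 5 ('C'): step: R->2, L=7; C->plug->H->R->G->L->G->refl->H->L'->B->R'->B->plug->B
Char 6 ('G'): step: R->3, L=7; G->plug->G->R->F->L->F->refl->E->L'->A->R'->A->plug->A
Char 7 ('D'): step: R->4, L=7; D->plug->F->R->E->L->D->refl->B->L'->C->R'->A->plug->A
Char 8 ('E'): step: R->5, L=7; E->plug->E->R->D->L->C->refl->A->L'->H->R'->A->plug->A
Char 9 ('A'): step: R->6, L=7; A->plug->A->R->E->L->D->refl->B->L'->C->R'->D->plug->F
Char 10 ('G'): step: R->7, L=7; G->plug->G->R->F->L->F->refl->E->L'->A->R'->B->plug->B
Final: ciphertext=GEFFBAAAFB, RIGHT=7, LEFT=7

Answer: GEFFBAAAFB 7 7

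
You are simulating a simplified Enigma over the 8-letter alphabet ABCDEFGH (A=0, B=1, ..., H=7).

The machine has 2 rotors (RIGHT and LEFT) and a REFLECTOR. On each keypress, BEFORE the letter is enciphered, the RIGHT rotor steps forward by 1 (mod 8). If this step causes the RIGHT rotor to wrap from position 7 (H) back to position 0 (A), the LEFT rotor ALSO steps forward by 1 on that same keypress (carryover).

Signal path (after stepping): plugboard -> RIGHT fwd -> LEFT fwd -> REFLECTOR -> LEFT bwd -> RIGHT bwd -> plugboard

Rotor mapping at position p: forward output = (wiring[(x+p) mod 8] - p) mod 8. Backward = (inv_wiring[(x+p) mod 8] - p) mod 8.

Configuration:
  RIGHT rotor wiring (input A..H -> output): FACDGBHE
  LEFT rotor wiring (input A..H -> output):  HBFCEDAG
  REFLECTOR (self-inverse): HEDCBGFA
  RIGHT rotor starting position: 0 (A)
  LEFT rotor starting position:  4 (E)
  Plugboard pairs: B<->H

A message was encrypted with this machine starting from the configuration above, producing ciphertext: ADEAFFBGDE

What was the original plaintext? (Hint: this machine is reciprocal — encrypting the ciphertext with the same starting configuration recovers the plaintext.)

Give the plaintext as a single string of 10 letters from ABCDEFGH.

Answer: DEAGCCCAAD

Derivation:
Char 1 ('A'): step: R->1, L=4; A->plug->A->R->H->L->G->refl->F->L'->F->R'->D->plug->D
Char 2 ('D'): step: R->2, L=4; D->plug->D->R->H->L->G->refl->F->L'->F->R'->E->plug->E
Char 3 ('E'): step: R->3, L=4; E->plug->E->R->B->L->H->refl->A->L'->A->R'->A->plug->A
Char 4 ('A'): step: R->4, L=4; A->plug->A->R->C->L->E->refl->B->L'->G->R'->G->plug->G
Char 5 ('F'): step: R->5, L=4; F->plug->F->R->F->L->F->refl->G->L'->H->R'->C->plug->C
Char 6 ('F'): step: R->6, L=4; F->plug->F->R->F->L->F->refl->G->L'->H->R'->C->plug->C
Char 7 ('B'): step: R->7, L=4; B->plug->H->R->A->L->A->refl->H->L'->B->R'->C->plug->C
Char 8 ('G'): step: R->0, L->5 (L advanced); G->plug->G->R->H->L->H->refl->A->L'->F->R'->A->plug->A
Char 9 ('D'): step: R->1, L=5; D->plug->D->R->F->L->A->refl->H->L'->H->R'->A->plug->A
Char 10 ('E'): step: R->2, L=5; E->plug->E->R->F->L->A->refl->H->L'->H->R'->D->plug->D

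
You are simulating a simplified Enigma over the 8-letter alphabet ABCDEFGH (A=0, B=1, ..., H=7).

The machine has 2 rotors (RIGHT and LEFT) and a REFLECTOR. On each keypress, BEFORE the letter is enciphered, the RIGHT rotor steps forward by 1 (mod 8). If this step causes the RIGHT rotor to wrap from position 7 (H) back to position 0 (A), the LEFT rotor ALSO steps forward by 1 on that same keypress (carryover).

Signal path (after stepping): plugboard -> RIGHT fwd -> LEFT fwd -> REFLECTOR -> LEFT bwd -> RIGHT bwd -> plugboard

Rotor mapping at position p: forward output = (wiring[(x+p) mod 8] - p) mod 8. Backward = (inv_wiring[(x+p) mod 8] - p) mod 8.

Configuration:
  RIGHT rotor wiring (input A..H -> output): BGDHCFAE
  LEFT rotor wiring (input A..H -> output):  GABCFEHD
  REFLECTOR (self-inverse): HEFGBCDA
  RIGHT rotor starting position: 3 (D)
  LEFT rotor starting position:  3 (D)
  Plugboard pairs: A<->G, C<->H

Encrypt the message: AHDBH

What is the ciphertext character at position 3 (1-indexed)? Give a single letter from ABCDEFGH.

Char 1 ('A'): step: R->4, L=3; A->plug->G->R->H->L->G->refl->D->L'->F->R'->E->plug->E
Char 2 ('H'): step: R->5, L=3; H->plug->C->R->H->L->G->refl->D->L'->F->R'->H->plug->C
Char 3 ('D'): step: R->6, L=3; D->plug->D->R->A->L->H->refl->A->L'->E->R'->G->plug->A

A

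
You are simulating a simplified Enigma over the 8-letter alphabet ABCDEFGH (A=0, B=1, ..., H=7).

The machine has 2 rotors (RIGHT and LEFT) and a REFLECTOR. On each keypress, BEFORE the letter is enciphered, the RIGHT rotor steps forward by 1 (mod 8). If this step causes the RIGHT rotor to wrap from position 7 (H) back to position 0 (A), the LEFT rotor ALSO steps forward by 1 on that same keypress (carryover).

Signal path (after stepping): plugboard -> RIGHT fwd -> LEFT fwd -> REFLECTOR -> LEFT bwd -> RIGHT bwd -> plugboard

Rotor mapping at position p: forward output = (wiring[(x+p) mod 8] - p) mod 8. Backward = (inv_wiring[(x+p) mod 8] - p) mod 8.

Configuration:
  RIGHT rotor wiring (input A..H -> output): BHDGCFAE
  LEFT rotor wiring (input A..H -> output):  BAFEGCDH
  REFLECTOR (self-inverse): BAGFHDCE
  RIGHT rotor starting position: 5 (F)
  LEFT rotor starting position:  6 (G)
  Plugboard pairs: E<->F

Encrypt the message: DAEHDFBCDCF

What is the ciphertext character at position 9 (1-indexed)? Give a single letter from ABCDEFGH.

Char 1 ('D'): step: R->6, L=6; D->plug->D->R->B->L->B->refl->A->L'->G->R'->B->plug->B
Char 2 ('A'): step: R->7, L=6; A->plug->A->R->F->L->G->refl->C->L'->D->R'->F->plug->E
Char 3 ('E'): step: R->0, L->7 (L advanced); E->plug->F->R->F->L->H->refl->E->L'->H->R'->B->plug->B
Char 4 ('H'): step: R->1, L=7; H->plug->H->R->A->L->A->refl->B->L'->C->R'->B->plug->B
Char 5 ('D'): step: R->2, L=7; D->plug->D->R->D->L->G->refl->C->L'->B->R'->A->plug->A
Char 6 ('F'): step: R->3, L=7; F->plug->E->R->B->L->C->refl->G->L'->D->R'->A->plug->A
Char 7 ('B'): step: R->4, L=7; B->plug->B->R->B->L->C->refl->G->L'->D->R'->F->plug->E
Char 8 ('C'): step: R->5, L=7; C->plug->C->R->H->L->E->refl->H->L'->F->R'->H->plug->H
Char 9 ('D'): step: R->6, L=7; D->plug->D->R->B->L->C->refl->G->L'->D->R'->C->plug->C

C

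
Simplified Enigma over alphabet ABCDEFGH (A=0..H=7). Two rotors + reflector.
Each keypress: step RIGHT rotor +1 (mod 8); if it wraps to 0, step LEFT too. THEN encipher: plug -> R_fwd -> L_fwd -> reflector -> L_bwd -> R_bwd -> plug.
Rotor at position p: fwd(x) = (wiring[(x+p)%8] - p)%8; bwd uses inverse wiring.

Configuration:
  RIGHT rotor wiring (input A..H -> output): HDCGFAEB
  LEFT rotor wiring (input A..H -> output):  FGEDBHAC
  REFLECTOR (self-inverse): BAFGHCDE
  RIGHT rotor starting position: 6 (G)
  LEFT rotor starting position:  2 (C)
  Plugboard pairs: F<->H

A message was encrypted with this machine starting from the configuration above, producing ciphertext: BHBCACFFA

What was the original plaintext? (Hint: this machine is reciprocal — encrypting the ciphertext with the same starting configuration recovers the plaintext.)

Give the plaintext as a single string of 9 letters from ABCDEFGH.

Answer: DAFGCHBEC

Derivation:
Char 1 ('B'): step: R->7, L=2; B->plug->B->R->A->L->C->refl->F->L'->D->R'->D->plug->D
Char 2 ('H'): step: R->0, L->3 (L advanced); H->plug->F->R->A->L->A->refl->B->L'->H->R'->A->plug->A
Char 3 ('B'): step: R->1, L=3; B->plug->B->R->B->L->G->refl->D->L'->G->R'->H->plug->F
Char 4 ('C'): step: R->2, L=3; C->plug->C->R->D->L->F->refl->C->L'->F->R'->G->plug->G
Char 5 ('A'): step: R->3, L=3; A->plug->A->R->D->L->F->refl->C->L'->F->R'->C->plug->C
Char 6 ('C'): step: R->4, L=3; C->plug->C->R->A->L->A->refl->B->L'->H->R'->F->plug->H
Char 7 ('F'): step: R->5, L=3; F->plug->H->R->A->L->A->refl->B->L'->H->R'->B->plug->B
Char 8 ('F'): step: R->6, L=3; F->plug->H->R->C->L->E->refl->H->L'->E->R'->E->plug->E
Char 9 ('A'): step: R->7, L=3; A->plug->A->R->C->L->E->refl->H->L'->E->R'->C->plug->C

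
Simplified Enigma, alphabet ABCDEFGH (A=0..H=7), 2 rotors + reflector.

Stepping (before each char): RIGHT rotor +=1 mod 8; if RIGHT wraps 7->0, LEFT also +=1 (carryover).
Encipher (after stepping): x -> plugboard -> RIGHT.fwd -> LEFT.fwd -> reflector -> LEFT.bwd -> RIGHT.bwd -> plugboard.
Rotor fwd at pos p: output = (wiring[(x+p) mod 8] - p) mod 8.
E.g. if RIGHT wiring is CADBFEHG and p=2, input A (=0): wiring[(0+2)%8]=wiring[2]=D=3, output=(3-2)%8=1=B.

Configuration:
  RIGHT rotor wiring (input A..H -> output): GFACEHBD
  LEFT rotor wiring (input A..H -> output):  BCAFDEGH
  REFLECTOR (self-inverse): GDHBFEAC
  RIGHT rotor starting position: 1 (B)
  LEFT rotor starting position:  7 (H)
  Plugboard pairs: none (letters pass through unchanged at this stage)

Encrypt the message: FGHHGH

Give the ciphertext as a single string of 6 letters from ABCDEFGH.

Char 1 ('F'): step: R->2, L=7; F->plug->F->R->B->L->C->refl->H->L'->H->R'->E->plug->E
Char 2 ('G'): step: R->3, L=7; G->plug->G->R->C->L->D->refl->B->L'->D->R'->F->plug->F
Char 3 ('H'): step: R->4, L=7; H->plug->H->R->G->L->F->refl->E->L'->F->R'->C->plug->C
Char 4 ('H'): step: R->5, L=7; H->plug->H->R->H->L->H->refl->C->L'->B->R'->D->plug->D
Char 5 ('G'): step: R->6, L=7; G->plug->G->R->G->L->F->refl->E->L'->F->R'->B->plug->B
Char 6 ('H'): step: R->7, L=7; H->plug->H->R->C->L->D->refl->B->L'->D->R'->E->plug->E

Answer: EFCDBE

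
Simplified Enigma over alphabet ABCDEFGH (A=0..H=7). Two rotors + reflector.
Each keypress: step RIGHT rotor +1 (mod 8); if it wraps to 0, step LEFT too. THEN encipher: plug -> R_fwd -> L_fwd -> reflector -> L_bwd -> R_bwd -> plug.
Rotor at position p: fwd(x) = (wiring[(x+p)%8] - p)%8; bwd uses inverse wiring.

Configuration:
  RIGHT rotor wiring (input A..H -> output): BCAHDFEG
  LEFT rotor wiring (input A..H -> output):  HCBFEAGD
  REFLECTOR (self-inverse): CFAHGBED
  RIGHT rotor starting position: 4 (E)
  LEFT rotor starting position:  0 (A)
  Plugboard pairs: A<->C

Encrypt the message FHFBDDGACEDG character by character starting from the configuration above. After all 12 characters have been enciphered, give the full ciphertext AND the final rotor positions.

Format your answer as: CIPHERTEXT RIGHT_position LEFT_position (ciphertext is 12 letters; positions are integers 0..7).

Answer: GBGDBFAEEHGE 0 2

Derivation:
Char 1 ('F'): step: R->5, L=0; F->plug->F->R->D->L->F->refl->B->L'->C->R'->G->plug->G
Char 2 ('H'): step: R->6, L=0; H->plug->H->R->H->L->D->refl->H->L'->A->R'->B->plug->B
Char 3 ('F'): step: R->7, L=0; F->plug->F->R->E->L->E->refl->G->L'->G->R'->G->plug->G
Char 4 ('B'): step: R->0, L->1 (L advanced); B->plug->B->R->C->L->E->refl->G->L'->H->R'->D->plug->D
Char 5 ('D'): step: R->1, L=1; D->plug->D->R->C->L->E->refl->G->L'->H->R'->B->plug->B
Char 6 ('D'): step: R->2, L=1; D->plug->D->R->D->L->D->refl->H->L'->E->R'->F->plug->F
Char 7 ('G'): step: R->3, L=1; G->plug->G->R->H->L->G->refl->E->L'->C->R'->C->plug->A
Char 8 ('A'): step: R->4, L=1; A->plug->C->R->A->L->B->refl->F->L'->F->R'->E->plug->E
Char 9 ('C'): step: R->5, L=1; C->plug->A->R->A->L->B->refl->F->L'->F->R'->E->plug->E
Char 10 ('E'): step: R->6, L=1; E->plug->E->R->C->L->E->refl->G->L'->H->R'->H->plug->H
Char 11 ('D'): step: R->7, L=1; D->plug->D->R->B->L->A->refl->C->L'->G->R'->G->plug->G
Char 12 ('G'): step: R->0, L->2 (L advanced); G->plug->G->R->E->L->E->refl->G->L'->D->R'->E->plug->E
Final: ciphertext=GBGDBFAEEHGE, RIGHT=0, LEFT=2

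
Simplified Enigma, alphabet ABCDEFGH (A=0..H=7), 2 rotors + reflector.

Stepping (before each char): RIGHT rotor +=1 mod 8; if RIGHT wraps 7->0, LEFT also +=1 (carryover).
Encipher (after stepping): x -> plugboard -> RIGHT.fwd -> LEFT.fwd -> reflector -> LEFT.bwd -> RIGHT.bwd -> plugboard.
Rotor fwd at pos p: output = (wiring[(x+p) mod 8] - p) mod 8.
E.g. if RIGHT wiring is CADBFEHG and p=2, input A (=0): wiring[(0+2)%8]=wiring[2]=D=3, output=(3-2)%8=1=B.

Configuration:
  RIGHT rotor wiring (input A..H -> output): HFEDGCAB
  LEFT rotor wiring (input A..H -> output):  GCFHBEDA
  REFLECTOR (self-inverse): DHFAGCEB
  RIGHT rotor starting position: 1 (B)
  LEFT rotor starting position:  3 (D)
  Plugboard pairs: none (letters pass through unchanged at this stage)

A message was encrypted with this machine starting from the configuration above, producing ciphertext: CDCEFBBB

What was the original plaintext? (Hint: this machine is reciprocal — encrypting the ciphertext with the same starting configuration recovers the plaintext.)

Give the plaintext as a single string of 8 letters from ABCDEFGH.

Char 1 ('C'): step: R->2, L=3; C->plug->C->R->E->L->F->refl->C->L'->H->R'->F->plug->F
Char 2 ('D'): step: R->3, L=3; D->plug->D->R->F->L->D->refl->A->L'->D->R'->B->plug->B
Char 3 ('C'): step: R->4, L=3; C->plug->C->R->E->L->F->refl->C->L'->H->R'->H->plug->H
Char 4 ('E'): step: R->5, L=3; E->plug->E->R->A->L->E->refl->G->L'->B->R'->H->plug->H
Char 5 ('F'): step: R->6, L=3; F->plug->F->R->F->L->D->refl->A->L'->D->R'->B->plug->B
Char 6 ('B'): step: R->7, L=3; B->plug->B->R->A->L->E->refl->G->L'->B->R'->H->plug->H
Char 7 ('B'): step: R->0, L->4 (L advanced); B->plug->B->R->F->L->G->refl->E->L'->D->R'->D->plug->D
Char 8 ('B'): step: R->1, L=4; B->plug->B->R->D->L->E->refl->G->L'->F->R'->D->plug->D

Answer: FBHHBHDD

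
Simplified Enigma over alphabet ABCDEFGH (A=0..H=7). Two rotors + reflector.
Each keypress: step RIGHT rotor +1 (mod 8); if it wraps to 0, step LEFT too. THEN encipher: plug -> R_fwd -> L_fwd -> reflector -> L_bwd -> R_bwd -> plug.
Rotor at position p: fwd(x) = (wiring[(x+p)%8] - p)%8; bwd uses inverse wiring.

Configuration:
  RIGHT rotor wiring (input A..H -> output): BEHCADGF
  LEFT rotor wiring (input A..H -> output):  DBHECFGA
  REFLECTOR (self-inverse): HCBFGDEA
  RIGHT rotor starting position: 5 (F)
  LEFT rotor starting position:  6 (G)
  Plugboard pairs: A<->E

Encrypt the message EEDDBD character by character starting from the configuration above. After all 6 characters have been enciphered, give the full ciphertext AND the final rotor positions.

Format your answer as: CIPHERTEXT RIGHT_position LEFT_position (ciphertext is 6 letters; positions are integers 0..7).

Answer: BCAEHE 3 7

Derivation:
Char 1 ('E'): step: R->6, L=6; E->plug->A->R->A->L->A->refl->H->L'->H->R'->B->plug->B
Char 2 ('E'): step: R->7, L=6; E->plug->A->R->G->L->E->refl->G->L'->F->R'->C->plug->C
Char 3 ('D'): step: R->0, L->7 (L advanced); D->plug->D->R->C->L->C->refl->B->L'->A->R'->E->plug->A
Char 4 ('D'): step: R->1, L=7; D->plug->D->R->H->L->H->refl->A->L'->D->R'->A->plug->E
Char 5 ('B'): step: R->2, L=7; B->plug->B->R->A->L->B->refl->C->L'->C->R'->H->plug->H
Char 6 ('D'): step: R->3, L=7; D->plug->D->R->D->L->A->refl->H->L'->H->R'->A->plug->E
Final: ciphertext=BCAEHE, RIGHT=3, LEFT=7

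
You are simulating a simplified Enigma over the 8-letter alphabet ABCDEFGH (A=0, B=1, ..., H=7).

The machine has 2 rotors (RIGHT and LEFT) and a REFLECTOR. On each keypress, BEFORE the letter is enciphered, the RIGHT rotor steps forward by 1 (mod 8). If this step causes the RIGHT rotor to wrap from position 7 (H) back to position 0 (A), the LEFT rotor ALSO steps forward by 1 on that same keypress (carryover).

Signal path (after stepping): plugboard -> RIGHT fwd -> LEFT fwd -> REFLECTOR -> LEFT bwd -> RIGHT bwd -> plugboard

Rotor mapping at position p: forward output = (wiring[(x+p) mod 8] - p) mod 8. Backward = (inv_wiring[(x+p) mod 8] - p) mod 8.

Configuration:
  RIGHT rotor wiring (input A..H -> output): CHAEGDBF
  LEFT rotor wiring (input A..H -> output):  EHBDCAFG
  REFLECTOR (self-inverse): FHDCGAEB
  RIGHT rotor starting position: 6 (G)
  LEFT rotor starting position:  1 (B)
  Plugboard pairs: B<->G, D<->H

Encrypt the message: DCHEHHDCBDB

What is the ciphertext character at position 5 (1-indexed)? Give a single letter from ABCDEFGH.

Char 1 ('D'): step: R->7, L=1; D->plug->H->R->C->L->C->refl->D->L'->H->R'->F->plug->F
Char 2 ('C'): step: R->0, L->2 (L advanced); C->plug->C->R->A->L->H->refl->B->L'->B->R'->G->plug->B
Char 3 ('H'): step: R->1, L=2; H->plug->D->R->F->L->E->refl->G->L'->D->R'->C->plug->C
Char 4 ('E'): step: R->2, L=2; E->plug->E->R->H->L->F->refl->A->L'->C->R'->B->plug->G
Char 5 ('H'): step: R->3, L=2; H->plug->D->R->G->L->C->refl->D->L'->E->R'->G->plug->B

B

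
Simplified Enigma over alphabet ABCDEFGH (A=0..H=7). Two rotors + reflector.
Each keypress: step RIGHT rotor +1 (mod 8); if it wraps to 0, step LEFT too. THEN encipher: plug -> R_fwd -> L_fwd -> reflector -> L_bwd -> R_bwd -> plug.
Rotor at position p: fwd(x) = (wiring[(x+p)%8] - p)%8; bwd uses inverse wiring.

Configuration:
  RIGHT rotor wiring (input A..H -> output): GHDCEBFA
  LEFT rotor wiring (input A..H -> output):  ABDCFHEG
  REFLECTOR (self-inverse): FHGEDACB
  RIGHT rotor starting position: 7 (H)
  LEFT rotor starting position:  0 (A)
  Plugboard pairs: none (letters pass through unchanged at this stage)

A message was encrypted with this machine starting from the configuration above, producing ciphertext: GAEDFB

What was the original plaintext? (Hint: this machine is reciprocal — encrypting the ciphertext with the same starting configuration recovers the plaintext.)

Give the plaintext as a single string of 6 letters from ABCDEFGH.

Char 1 ('G'): step: R->0, L->1 (L advanced); G->plug->G->R->F->L->D->refl->E->L'->D->R'->C->plug->C
Char 2 ('A'): step: R->1, L=1; A->plug->A->R->G->L->F->refl->A->L'->A->R'->E->plug->E
Char 3 ('E'): step: R->2, L=1; E->plug->E->R->D->L->E->refl->D->L'->F->R'->H->plug->H
Char 4 ('D'): step: R->3, L=1; D->plug->D->R->C->L->B->refl->H->L'->H->R'->A->plug->A
Char 5 ('F'): step: R->4, L=1; F->plug->F->R->D->L->E->refl->D->L'->F->R'->B->plug->B
Char 6 ('B'): step: R->5, L=1; B->plug->B->R->A->L->A->refl->F->L'->G->R'->F->plug->F

Answer: CEHABF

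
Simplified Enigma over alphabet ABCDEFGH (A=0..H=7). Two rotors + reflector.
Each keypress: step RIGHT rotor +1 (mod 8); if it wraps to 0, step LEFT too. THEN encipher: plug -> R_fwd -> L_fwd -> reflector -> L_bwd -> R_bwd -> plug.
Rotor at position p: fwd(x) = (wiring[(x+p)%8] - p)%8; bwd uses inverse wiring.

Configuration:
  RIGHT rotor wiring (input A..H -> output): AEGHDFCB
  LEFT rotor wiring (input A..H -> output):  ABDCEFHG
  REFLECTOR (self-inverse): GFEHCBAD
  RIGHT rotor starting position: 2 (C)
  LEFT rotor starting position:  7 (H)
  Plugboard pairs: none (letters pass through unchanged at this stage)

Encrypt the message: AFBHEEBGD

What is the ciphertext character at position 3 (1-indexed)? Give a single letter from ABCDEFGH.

Char 1 ('A'): step: R->3, L=7; A->plug->A->R->E->L->D->refl->H->L'->A->R'->B->plug->B
Char 2 ('F'): step: R->4, L=7; F->plug->F->R->A->L->H->refl->D->L'->E->R'->E->plug->E
Char 3 ('B'): step: R->5, L=7; B->plug->B->R->F->L->F->refl->B->L'->B->R'->F->plug->F

F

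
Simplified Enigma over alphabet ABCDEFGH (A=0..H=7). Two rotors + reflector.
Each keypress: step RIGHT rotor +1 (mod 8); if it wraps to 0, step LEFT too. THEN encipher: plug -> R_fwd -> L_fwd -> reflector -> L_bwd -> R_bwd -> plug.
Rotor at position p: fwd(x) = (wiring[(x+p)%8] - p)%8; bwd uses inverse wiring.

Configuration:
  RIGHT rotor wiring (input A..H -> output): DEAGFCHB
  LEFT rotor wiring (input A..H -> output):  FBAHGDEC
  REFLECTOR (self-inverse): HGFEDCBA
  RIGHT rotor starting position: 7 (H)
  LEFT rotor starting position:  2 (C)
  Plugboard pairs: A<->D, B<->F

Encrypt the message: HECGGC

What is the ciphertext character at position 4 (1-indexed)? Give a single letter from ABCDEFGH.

Char 1 ('H'): step: R->0, L->3 (L advanced); H->plug->H->R->B->L->D->refl->E->L'->A->R'->C->plug->C
Char 2 ('E'): step: R->1, L=3; E->plug->E->R->B->L->D->refl->E->L'->A->R'->G->plug->G
Char 3 ('C'): step: R->2, L=3; C->plug->C->R->D->L->B->refl->G->L'->G->R'->A->plug->D
Char 4 ('G'): step: R->3, L=3; G->plug->G->R->B->L->D->refl->E->L'->A->R'->F->plug->B

B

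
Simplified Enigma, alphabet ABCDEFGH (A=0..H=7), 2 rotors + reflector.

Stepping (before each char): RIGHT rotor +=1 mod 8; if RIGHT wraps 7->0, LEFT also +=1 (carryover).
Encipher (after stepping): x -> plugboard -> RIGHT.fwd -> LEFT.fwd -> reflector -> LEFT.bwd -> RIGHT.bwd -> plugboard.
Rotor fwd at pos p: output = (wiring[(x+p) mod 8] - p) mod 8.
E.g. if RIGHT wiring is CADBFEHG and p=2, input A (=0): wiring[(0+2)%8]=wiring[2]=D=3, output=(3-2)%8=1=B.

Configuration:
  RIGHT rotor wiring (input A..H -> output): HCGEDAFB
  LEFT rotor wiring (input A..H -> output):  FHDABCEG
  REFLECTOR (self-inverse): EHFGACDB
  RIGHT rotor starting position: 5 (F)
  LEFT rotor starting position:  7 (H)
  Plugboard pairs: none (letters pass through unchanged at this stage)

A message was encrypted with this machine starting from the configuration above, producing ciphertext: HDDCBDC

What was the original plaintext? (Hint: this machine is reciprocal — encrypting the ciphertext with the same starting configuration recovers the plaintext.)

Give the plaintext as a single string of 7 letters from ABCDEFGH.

Answer: BEHHFGB

Derivation:
Char 1 ('H'): step: R->6, L=7; H->plug->H->R->C->L->A->refl->E->L'->D->R'->B->plug->B
Char 2 ('D'): step: R->7, L=7; D->plug->D->R->H->L->F->refl->C->L'->F->R'->E->plug->E
Char 3 ('D'): step: R->0, L->0 (L advanced); D->plug->D->R->E->L->B->refl->H->L'->B->R'->H->plug->H
Char 4 ('C'): step: R->1, L=0; C->plug->C->R->D->L->A->refl->E->L'->G->R'->H->plug->H
Char 5 ('B'): step: R->2, L=0; B->plug->B->R->C->L->D->refl->G->L'->H->R'->F->plug->F
Char 6 ('D'): step: R->3, L=0; D->plug->D->R->C->L->D->refl->G->L'->H->R'->G->plug->G
Char 7 ('C'): step: R->4, L=0; C->plug->C->R->B->L->H->refl->B->L'->E->R'->B->plug->B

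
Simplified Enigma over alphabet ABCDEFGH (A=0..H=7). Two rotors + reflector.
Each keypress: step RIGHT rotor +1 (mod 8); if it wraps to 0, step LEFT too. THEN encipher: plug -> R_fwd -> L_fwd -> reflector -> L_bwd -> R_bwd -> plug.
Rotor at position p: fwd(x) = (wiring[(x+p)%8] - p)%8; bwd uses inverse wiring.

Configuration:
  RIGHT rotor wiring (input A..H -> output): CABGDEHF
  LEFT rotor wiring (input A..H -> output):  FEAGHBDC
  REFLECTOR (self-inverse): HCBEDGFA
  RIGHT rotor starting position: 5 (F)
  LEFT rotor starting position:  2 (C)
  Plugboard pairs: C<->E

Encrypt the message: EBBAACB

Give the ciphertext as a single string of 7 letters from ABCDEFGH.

Char 1 ('E'): step: R->6, L=2; E->plug->C->R->E->L->B->refl->C->L'->H->R'->B->plug->B
Char 2 ('B'): step: R->7, L=2; B->plug->B->R->D->L->H->refl->A->L'->F->R'->G->plug->G
Char 3 ('B'): step: R->0, L->3 (L advanced); B->plug->B->R->A->L->D->refl->E->L'->B->R'->C->plug->E
Char 4 ('A'): step: R->1, L=3; A->plug->A->R->H->L->F->refl->G->L'->C->R'->D->plug->D
Char 5 ('A'): step: R->2, L=3; A->plug->A->R->H->L->F->refl->G->L'->C->R'->D->plug->D
Char 6 ('C'): step: R->3, L=3; C->plug->E->R->C->L->G->refl->F->L'->H->R'->F->plug->F
Char 7 ('B'): step: R->4, L=3; B->plug->B->R->A->L->D->refl->E->L'->B->R'->D->plug->D

Answer: BGEDDFD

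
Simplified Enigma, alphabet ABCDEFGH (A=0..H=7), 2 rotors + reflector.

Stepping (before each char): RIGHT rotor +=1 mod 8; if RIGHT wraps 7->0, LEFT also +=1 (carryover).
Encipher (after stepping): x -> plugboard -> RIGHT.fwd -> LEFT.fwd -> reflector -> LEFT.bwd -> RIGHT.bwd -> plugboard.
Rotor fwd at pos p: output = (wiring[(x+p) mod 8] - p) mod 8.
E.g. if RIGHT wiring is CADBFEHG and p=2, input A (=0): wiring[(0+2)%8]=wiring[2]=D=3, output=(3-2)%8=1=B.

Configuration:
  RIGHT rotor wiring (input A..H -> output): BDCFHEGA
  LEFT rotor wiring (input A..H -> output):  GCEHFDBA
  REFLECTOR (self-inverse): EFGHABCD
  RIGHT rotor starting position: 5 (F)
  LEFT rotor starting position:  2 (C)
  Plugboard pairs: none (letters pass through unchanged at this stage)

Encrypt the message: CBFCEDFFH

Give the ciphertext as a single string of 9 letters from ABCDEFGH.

Char 1 ('C'): step: R->6, L=2; C->plug->C->R->D->L->B->refl->F->L'->B->R'->G->plug->G
Char 2 ('B'): step: R->7, L=2; B->plug->B->R->C->L->D->refl->H->L'->E->R'->C->plug->C
Char 3 ('F'): step: R->0, L->3 (L advanced); F->plug->F->R->E->L->F->refl->B->L'->H->R'->E->plug->E
Char 4 ('C'): step: R->1, L=3; C->plug->C->R->E->L->F->refl->B->L'->H->R'->G->plug->G
Char 5 ('E'): step: R->2, L=3; E->plug->E->R->E->L->F->refl->B->L'->H->R'->G->plug->G
Char 6 ('D'): step: R->3, L=3; D->plug->D->R->D->L->G->refl->C->L'->B->R'->C->plug->C
Char 7 ('F'): step: R->4, L=3; F->plug->F->R->H->L->B->refl->F->L'->E->R'->D->plug->D
Char 8 ('F'): step: R->5, L=3; F->plug->F->R->F->L->D->refl->H->L'->G->R'->E->plug->E
Char 9 ('H'): step: R->6, L=3; H->plug->H->R->G->L->H->refl->D->L'->F->R'->D->plug->D

Answer: GCEGGCDED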